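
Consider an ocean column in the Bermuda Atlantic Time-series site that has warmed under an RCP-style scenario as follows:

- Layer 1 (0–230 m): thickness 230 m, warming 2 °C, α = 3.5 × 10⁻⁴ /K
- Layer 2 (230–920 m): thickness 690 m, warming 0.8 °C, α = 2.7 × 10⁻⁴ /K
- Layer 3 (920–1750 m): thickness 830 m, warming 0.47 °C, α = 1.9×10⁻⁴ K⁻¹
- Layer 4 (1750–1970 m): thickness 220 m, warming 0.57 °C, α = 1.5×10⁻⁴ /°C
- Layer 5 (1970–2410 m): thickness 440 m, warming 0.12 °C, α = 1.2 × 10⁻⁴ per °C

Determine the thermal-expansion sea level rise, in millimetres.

409 mm

2 × 230 × 3.5×10⁻⁴ = 0.16100 m
230–920 m: 690 × 0.8 × 2.7×10⁻⁴ = 0.14904 m
830 × 1.9×10⁻⁴ × 0.47 = 0.074119 m
220 × 0.57 × 1.5×10⁻⁴ = 0.01881 m
0.12 × 1.2×10⁻⁴ × 440 = 0.006336 m
Δh = 0.16100 + 0.14904 + 0.074119 + 0.01881 + 0.006336 = 0.409305 m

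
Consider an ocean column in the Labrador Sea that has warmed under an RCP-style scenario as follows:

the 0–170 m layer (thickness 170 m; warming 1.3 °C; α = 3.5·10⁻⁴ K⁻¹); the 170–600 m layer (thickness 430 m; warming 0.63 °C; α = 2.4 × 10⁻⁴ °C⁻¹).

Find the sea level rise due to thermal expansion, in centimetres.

0–170 m: 3.5×10⁻⁴ × 1.3 × 170 = 0.07735 m
2.4×10⁻⁴ × 0.63 × 430 = 0.065016 m
Δh = 0.07735 + 0.065016 = 0.142366 m ≈ 14 cm

14 cm of thermosteric rise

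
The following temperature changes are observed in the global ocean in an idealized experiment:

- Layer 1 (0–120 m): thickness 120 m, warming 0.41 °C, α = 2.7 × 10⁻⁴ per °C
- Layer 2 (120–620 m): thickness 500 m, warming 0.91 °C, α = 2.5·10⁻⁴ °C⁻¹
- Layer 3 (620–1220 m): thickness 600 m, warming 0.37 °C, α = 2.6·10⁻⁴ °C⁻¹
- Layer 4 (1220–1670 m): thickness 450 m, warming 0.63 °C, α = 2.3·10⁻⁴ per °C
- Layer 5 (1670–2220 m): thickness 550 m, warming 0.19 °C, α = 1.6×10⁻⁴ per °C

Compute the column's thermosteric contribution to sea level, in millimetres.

Δh = 267 mm

0–120 m: 0.41 × 120 × 2.7×10⁻⁴ = 0.013284 m
Layer 2: 500 × 0.91 × 2.5×10⁻⁴ = 0.11375 m
Layer 3: 0.37 × 2.6×10⁻⁴ × 600 = 0.05772 m
Layer 4: 450 × 2.3×10⁻⁴ × 0.63 = 0.065205 m
1670–2220 m: 0.19 × 1.6×10⁻⁴ × 550 = 0.01672 m
Δh = 0.013284 + 0.11375 + 0.05772 + 0.065205 + 0.01672 = 0.266679 m ≈ 267 mm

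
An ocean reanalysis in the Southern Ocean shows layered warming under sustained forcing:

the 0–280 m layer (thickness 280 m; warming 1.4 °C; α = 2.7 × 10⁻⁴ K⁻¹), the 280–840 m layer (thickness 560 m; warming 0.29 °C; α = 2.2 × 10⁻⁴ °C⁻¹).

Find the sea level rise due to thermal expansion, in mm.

Δh = 140 mm

1.4 × 280 × 2.7×10⁻⁴ = 0.10584 m
Layer 2: 0.29 × 560 × 2.2×10⁻⁴ = 0.035728 m
Δh = 0.10584 + 0.035728 = 0.141568 m ≈ 140 mm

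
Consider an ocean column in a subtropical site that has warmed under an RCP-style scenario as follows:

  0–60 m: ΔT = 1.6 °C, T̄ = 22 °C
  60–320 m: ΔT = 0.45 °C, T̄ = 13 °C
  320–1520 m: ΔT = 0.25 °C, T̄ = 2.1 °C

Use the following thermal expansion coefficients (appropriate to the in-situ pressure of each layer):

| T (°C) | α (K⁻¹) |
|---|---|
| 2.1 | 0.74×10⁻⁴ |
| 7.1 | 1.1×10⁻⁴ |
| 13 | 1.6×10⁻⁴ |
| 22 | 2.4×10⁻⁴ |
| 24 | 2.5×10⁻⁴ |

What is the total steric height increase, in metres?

about 0.0640 m

Layer 1 at 22 °C → α = 2.4×10⁻⁴ K⁻¹
Layer 2 at 13 °C → α = 1.6×10⁻⁴ K⁻¹
Layer 3 at 2.1 °C → α = 0.74×10⁻⁴ K⁻¹
60 × 2.4×10⁻⁴ × 1.6 = 0.02304 m
60–320 m: 260 × 1.6×10⁻⁴ × 0.45 = 0.01872 m
0.25 × 1200 × 0.74×10⁻⁴ = 0.02220 m
Δh = 0.02304 + 0.01872 + 0.02220 = 0.06396 m ≈ 0.0640 m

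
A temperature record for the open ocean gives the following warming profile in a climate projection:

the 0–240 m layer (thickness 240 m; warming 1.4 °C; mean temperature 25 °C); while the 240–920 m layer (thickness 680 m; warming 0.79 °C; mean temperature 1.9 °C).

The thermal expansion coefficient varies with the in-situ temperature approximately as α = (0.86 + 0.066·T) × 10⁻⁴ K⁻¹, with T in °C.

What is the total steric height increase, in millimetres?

about 137 mm

Layer 1: α = (0.86 + 0.066×25)×10⁻⁴ = 2.51×10⁻⁴ K⁻¹
Layer 2: α = (0.86 + 0.066×1.9)×10⁻⁴ = 0.9854×10⁻⁴ K⁻¹
Layer 1: 240 × 2.51×10⁻⁴ × 1.4 = 0.084336 m
240–920 m: 680 × 0.79 × 0.9854×10⁻⁴ = 0.052935688 m
Δh = 0.084336 + 0.052935688 = 0.137271688 m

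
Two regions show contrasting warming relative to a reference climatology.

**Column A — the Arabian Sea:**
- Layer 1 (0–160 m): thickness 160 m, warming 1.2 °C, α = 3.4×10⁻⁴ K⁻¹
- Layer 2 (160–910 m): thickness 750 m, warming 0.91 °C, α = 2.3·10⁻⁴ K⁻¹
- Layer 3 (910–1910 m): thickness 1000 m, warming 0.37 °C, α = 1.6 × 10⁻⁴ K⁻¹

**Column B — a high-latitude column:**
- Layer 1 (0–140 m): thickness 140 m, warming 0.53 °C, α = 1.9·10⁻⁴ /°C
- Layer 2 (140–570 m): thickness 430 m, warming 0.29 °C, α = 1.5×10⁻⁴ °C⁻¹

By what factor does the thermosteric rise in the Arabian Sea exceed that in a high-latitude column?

A Layer 1: 160 × 1.2 × 3.4×10⁻⁴ = 0.06528 m
A 2.3×10⁻⁴ × 0.91 × 750 = 0.156975 m
A Layer 3: 1.6×10⁻⁴ × 0.37 × 1000 = 0.05920 m
A total: 0.281455 m
B 140 × 0.53 × 1.9×10⁻⁴ = 0.014098 m
B 140–570 m: 0.29 × 1.5×10⁻⁴ × 430 = 0.018705 m
B total: 0.032803 m
Ratio: 0.281455 / 0.032803 ≈ 8.580

a factor of 8.58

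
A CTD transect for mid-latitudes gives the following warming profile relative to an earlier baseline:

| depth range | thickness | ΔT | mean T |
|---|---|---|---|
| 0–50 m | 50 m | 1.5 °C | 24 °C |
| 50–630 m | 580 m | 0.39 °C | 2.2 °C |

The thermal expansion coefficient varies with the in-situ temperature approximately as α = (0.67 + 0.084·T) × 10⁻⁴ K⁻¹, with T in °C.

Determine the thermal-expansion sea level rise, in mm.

Δh = 39.5 mm

Layer 1: α = (0.67 + 0.084×24)×10⁻⁴ = 2.686×10⁻⁴ K⁻¹
Layer 2: α = (0.67 + 0.084×2.2)×10⁻⁴ = 0.8548×10⁻⁴ K⁻¹
Layer 1: 2.686×10⁻⁴ × 50 × 1.5 = 0.020145 m
0.39 × 0.8548×10⁻⁴ × 580 = 0.019335576 m
Δh = 0.020145 + 0.019335576 = 0.039480576 m ≈ 39.5 mm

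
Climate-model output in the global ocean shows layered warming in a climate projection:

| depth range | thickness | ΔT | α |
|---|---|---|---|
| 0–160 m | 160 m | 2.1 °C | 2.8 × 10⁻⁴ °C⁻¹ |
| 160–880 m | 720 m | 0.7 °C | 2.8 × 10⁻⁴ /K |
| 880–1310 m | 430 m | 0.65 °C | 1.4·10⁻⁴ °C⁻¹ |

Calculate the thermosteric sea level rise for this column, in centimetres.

Δh = 27 cm

160 × 2.1 × 2.8×10⁻⁴ = 0.09408 m
160–880 m: 720 × 0.7 × 2.8×10⁻⁴ = 0.14112 m
Layer 3: 430 × 1.4×10⁻⁴ × 0.65 = 0.03913 m
Δh = 0.09408 + 0.14112 + 0.03913 = 0.27433 m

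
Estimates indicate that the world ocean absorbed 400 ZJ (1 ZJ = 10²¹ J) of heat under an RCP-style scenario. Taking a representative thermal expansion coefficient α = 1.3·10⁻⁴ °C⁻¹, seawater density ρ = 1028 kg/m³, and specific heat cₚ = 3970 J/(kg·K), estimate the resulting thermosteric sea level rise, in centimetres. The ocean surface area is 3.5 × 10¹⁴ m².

Per unit area: Q = 400×10²¹ / (3.5×10¹⁴) ≈ 1.143×10⁹ J/m²
Δh = αQ/(ρcₚ) = 1.3×10⁻⁴ × 1.143×10⁹ / (1028 × 3970) ≈ 0.036409 m

3.64 cm of thermosteric rise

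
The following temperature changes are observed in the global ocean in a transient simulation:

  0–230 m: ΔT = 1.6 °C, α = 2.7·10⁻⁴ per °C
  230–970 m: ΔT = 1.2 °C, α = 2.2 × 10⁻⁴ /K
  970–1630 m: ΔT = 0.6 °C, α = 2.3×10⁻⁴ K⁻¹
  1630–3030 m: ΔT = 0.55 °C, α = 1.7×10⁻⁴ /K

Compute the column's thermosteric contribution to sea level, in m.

230 × 2.7×10⁻⁴ × 1.6 = 0.09936 m
740 × 2.2×10⁻⁴ × 1.2 = 0.19536 m
2.3×10⁻⁴ × 660 × 0.6 = 0.09108 m
Layer 4: 1.7×10⁻⁴ × 0.55 × 1400 = 0.13090 m
Δh = 0.09936 + 0.19536 + 0.09108 + 0.13090 = 0.51670 m ≈ 0.517 m

0.517 m of thermosteric rise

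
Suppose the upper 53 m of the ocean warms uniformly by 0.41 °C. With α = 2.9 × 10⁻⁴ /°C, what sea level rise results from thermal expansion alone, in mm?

Δh ≈ 6.3 mm

Δh = αΔT·H = 2.9×10⁻⁴ × 0.41 × 53 = 0.0063017 m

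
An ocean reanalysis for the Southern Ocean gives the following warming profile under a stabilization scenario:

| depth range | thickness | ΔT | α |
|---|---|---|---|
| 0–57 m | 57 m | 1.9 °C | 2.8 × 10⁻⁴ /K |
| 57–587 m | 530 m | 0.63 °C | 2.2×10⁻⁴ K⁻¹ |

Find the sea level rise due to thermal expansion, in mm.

104 mm of thermosteric rise

Layer 1: 1.9 × 2.8×10⁻⁴ × 57 = 0.030324 m
57–587 m: 0.63 × 2.2×10⁻⁴ × 530 = 0.073458 m
Δh = 0.030324 + 0.073458 = 0.103782 m ≈ 104 mm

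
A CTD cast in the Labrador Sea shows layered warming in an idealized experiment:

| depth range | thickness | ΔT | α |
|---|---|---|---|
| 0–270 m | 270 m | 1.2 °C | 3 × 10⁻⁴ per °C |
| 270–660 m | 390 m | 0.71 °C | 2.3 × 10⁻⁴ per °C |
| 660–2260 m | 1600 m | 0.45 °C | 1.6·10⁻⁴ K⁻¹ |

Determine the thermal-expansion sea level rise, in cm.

28 cm of thermosteric rise

0–270 m: 1.2 × 270 × 3×10⁻⁴ = 0.09720 m
0.71 × 390 × 2.3×10⁻⁴ = 0.063687 m
0.45 × 1600 × 1.6×10⁻⁴ = 0.11520 m
Δh = 0.09720 + 0.063687 + 0.11520 = 0.276087 m ≈ 28 cm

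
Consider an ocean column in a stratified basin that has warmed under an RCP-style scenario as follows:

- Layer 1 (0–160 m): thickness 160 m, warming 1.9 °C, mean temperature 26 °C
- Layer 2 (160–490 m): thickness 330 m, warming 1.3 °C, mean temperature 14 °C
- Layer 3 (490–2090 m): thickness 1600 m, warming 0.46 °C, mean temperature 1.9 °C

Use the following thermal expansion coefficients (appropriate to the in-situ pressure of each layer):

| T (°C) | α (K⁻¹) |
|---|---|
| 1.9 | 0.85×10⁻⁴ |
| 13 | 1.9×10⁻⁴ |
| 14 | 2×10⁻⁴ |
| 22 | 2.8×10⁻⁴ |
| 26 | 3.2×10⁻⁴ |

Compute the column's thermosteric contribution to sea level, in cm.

24.6 cm of thermosteric rise

Layer 1 at 26 °C → α = 3.2×10⁻⁴ K⁻¹
Layer 2 at 14 °C → α = 2×10⁻⁴ K⁻¹
Layer 3 at 1.9 °C → α = 0.85×10⁻⁴ K⁻¹
0–160 m: 1.9 × 160 × 3.2×10⁻⁴ = 0.09728 m
330 × 1.3 × 2×10⁻⁴ = 0.08580 m
490–2090 m: 0.85×10⁻⁴ × 0.46 × 1600 = 0.06256 m
Δh = 0.09728 + 0.08580 + 0.06256 = 0.24564 m ≈ 24.6 cm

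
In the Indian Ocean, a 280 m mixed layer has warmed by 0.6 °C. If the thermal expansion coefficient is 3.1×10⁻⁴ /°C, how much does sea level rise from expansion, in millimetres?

Δh = αΔT·H = 3.1×10⁻⁴ × 0.6 × 280 = 0.05208 m

52.1 mm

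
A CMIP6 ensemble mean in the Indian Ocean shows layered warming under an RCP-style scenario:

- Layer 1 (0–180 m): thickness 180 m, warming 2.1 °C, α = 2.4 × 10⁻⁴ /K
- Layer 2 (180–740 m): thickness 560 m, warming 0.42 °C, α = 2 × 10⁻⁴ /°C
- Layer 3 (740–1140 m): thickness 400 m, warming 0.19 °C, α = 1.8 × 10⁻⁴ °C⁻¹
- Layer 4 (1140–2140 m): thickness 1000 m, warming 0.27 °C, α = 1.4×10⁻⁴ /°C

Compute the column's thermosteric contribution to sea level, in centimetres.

19 cm

0–180 m: 2.1 × 2.4×10⁻⁴ × 180 = 0.09072 m
2×10⁻⁴ × 560 × 0.42 = 0.04704 m
Layer 3: 400 × 0.19 × 1.8×10⁻⁴ = 0.01368 m
1140–2140 m: 0.27 × 1.4×10⁻⁴ × 1000 = 0.03780 m
Δh = 0.09072 + 0.04704 + 0.01368 + 0.03780 = 0.18924 m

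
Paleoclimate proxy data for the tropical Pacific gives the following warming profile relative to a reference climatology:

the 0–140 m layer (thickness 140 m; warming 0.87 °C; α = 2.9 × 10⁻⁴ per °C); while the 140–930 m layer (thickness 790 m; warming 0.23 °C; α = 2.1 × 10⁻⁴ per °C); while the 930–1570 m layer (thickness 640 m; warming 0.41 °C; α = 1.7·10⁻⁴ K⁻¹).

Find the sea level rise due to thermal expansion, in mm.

Δh ≈ 118 mm

Layer 1: 0.87 × 140 × 2.9×10⁻⁴ = 0.035322 m
0.23 × 2.1×10⁻⁴ × 790 = 0.038157 m
640 × 1.7×10⁻⁴ × 0.41 = 0.044608 m
Δh = 0.035322 + 0.038157 + 0.044608 = 0.118087 m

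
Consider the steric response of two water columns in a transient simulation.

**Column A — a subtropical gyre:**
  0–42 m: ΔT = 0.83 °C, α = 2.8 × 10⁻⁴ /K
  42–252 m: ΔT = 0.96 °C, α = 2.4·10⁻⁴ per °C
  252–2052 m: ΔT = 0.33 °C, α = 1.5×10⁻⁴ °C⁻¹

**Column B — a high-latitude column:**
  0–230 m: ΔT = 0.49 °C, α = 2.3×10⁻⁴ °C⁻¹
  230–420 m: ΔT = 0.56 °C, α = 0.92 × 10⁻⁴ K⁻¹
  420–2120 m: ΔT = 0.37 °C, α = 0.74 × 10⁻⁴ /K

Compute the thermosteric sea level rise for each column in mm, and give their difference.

Δh_A ≈ 150 mm, Δh_B ≈ 82 mm; difference ≈ 65 mm

A 2.8×10⁻⁴ × 42 × 0.83 = 0.0097608 m
A 42–252 m: 0.96 × 210 × 2.4×10⁻⁴ = 0.048384 m
A 252–2052 m: 1800 × 1.5×10⁻⁴ × 0.33 = 0.08910 m
A total: 0.1472448 m
B Layer 1: 2.3×10⁻⁴ × 230 × 0.49 = 0.025921 m
B 230–420 m: 0.92×10⁻⁴ × 0.56 × 190 = 0.0097888 m
B 0.74×10⁻⁴ × 0.37 × 1700 = 0.046546 m
B total: 0.0822558 m
Difference: 0.1472448 − 0.0822558 = 0.064989 m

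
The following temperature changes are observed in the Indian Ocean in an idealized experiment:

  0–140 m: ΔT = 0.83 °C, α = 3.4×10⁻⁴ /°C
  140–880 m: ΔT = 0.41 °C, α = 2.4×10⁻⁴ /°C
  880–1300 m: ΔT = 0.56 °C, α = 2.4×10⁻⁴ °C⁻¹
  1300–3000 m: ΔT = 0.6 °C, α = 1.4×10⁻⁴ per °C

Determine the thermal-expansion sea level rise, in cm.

Layer 1: 140 × 3.4×10⁻⁴ × 0.83 = 0.039508 m
140–880 m: 740 × 2.4×10⁻⁴ × 0.41 = 0.072816 m
880–1300 m: 420 × 2.4×10⁻⁴ × 0.56 = 0.056448 m
0.6 × 1700 × 1.4×10⁻⁴ = 0.14280 m
Δh = 0.039508 + 0.072816 + 0.056448 + 0.14280 = 0.311572 m

about 31 cm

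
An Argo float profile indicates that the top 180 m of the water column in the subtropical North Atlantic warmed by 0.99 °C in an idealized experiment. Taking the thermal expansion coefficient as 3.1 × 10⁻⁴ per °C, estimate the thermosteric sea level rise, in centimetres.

Δh = αΔT·H = 3.1×10⁻⁴ × 0.99 × 180 = 0.055242 m

5.52 cm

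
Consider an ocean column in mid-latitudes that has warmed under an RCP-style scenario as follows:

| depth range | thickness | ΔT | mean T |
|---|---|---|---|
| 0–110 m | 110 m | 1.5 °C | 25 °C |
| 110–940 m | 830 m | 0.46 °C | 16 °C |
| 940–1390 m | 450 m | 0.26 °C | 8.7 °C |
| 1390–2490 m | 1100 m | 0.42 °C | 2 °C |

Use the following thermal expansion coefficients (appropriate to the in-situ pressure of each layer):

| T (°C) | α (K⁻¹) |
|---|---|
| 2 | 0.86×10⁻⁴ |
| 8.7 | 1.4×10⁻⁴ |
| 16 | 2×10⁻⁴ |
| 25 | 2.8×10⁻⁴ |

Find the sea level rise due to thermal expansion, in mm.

Layer 1 at 25 °C → α = 2.8×10⁻⁴ K⁻¹
Layer 2 at 16 °C → α = 2×10⁻⁴ K⁻¹
Layer 3 at 8.7 °C → α = 1.4×10⁻⁴ K⁻¹
Layer 4 at 2 °C → α = 0.86×10⁻⁴ K⁻¹
0–110 m: 110 × 1.5 × 2.8×10⁻⁴ = 0.04620 m
110–940 m: 830 × 0.46 × 2×10⁻⁴ = 0.07636 m
940–1390 m: 450 × 0.26 × 1.4×10⁻⁴ = 0.01638 m
1390–2490 m: 1100 × 0.42 × 0.86×10⁻⁴ = 0.039732 m
Δh = 0.04620 + 0.07636 + 0.01638 + 0.039732 = 0.178672 m ≈ 179 mm

about 179 mm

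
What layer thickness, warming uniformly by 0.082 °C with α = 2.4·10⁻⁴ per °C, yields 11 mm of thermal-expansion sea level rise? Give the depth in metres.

H = Δh/(αΔT) = 0.011 / (2.4×10⁻⁴ × 0.082) ≈ 558.9 m

H ≈ 559 m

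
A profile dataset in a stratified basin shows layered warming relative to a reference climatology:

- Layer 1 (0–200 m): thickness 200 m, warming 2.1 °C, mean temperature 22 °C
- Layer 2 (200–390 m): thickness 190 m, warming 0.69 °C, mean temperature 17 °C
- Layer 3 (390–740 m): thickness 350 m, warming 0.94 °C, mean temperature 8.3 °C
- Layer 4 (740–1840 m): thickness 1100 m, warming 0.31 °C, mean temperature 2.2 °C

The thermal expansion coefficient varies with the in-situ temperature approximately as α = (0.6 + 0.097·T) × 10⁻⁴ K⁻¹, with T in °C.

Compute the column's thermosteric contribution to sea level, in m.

Δh ≈ 0.218 m

Layer 1: α = (0.6 + 0.097×22)×10⁻⁴ = 2.734×10⁻⁴ K⁻¹
Layer 2: α = (0.6 + 0.097×17)×10⁻⁴ = 2.249×10⁻⁴ K⁻¹
Layer 3: α = (0.6 + 0.097×8.3)×10⁻⁴ = 1.4051×10⁻⁴ K⁻¹
Layer 4: α = (0.6 + 0.097×2.2)×10⁻⁴ = 0.8134×10⁻⁴ K⁻¹
200 × 2.734×10⁻⁴ × 2.1 = 0.114828 m
190 × 2.249×10⁻⁴ × 0.69 = 0.02948439 m
Layer 3: 1.4051×10⁻⁴ × 0.94 × 350 = 0.04622779 m
740–1840 m: 0.8134×10⁻⁴ × 1100 × 0.31 = 0.02773694 m
Δh = 0.114828 + 0.02948439 + 0.04622779 + 0.02773694 = 0.21827712 m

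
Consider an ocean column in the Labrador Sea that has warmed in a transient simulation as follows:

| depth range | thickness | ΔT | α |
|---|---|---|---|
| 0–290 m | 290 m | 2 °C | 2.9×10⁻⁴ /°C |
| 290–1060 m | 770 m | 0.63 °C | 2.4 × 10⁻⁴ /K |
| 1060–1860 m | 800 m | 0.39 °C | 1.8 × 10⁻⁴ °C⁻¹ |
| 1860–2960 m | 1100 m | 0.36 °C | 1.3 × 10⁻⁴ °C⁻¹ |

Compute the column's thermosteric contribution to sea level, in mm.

Layer 1: 290 × 2.9×10⁻⁴ × 2 = 0.16820 m
770 × 2.4×10⁻⁴ × 0.63 = 0.116424 m
Layer 3: 1.8×10⁻⁴ × 0.39 × 800 = 0.05616 m
Layer 4: 1100 × 1.3×10⁻⁴ × 0.36 = 0.05148 m
Δh = 0.16820 + 0.116424 + 0.05616 + 0.05148 = 0.392264 m ≈ 392 mm

392 mm of thermosteric rise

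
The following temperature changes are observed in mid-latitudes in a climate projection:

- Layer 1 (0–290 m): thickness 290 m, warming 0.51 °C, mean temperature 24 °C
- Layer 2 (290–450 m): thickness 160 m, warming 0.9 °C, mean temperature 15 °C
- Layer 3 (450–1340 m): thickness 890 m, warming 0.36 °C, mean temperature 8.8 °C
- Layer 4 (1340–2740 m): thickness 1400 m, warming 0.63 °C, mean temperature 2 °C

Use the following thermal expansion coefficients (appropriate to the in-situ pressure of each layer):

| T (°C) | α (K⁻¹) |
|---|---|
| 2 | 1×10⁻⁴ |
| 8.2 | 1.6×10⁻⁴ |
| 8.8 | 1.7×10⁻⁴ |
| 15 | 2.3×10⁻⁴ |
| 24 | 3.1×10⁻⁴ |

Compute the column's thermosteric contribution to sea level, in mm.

Δh = 220 mm

Layer 1 at 24 °C → α = 3.1×10⁻⁴ K⁻¹
Layer 2 at 15 °C → α = 2.3×10⁻⁴ K⁻¹
Layer 3 at 8.8 °C → α = 1.7×10⁻⁴ K⁻¹
Layer 4 at 2 °C → α = 1×10⁻⁴ K⁻¹
Layer 1: 290 × 0.51 × 3.1×10⁻⁴ = 0.045849 m
290–450 m: 2.3×10⁻⁴ × 0.9 × 160 = 0.03312 m
890 × 0.36 × 1.7×10⁻⁴ = 0.054468 m
1340–2740 m: 1×10⁻⁴ × 0.63 × 1400 = 0.08820 m
Δh = 0.045849 + 0.03312 + 0.054468 + 0.08820 = 0.221637 m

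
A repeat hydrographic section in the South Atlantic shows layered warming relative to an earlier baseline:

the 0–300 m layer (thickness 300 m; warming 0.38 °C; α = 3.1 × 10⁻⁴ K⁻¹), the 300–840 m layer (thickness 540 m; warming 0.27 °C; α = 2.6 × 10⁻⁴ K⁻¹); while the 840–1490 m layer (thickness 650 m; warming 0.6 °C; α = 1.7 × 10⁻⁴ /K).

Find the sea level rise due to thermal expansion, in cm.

Δh = 14 cm

Layer 1: 3.1×10⁻⁴ × 0.38 × 300 = 0.03534 m
0.27 × 540 × 2.6×10⁻⁴ = 0.037908 m
0.6 × 1.7×10⁻⁴ × 650 = 0.06630 m
Δh = 0.03534 + 0.037908 + 0.06630 = 0.139548 m ≈ 14 cm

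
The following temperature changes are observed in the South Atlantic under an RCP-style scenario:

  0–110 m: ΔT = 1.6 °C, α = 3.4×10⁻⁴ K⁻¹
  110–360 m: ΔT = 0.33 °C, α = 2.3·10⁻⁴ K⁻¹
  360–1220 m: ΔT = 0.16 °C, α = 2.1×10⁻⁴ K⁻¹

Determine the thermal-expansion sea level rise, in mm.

0–110 m: 3.4×10⁻⁴ × 110 × 1.6 = 0.05984 m
0.33 × 2.3×10⁻⁴ × 250 = 0.018975 m
Layer 3: 2.1×10⁻⁴ × 860 × 0.16 = 0.028896 m
Δh = 0.05984 + 0.018975 + 0.028896 = 0.107711 m

Δh = 108 mm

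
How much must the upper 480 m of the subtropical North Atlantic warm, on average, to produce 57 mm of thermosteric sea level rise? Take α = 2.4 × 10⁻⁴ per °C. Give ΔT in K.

ΔT = Δh/(αH) = 0.057 / (2.4×10⁻⁴ × 480) ≈ 0.4948 K

0.495 K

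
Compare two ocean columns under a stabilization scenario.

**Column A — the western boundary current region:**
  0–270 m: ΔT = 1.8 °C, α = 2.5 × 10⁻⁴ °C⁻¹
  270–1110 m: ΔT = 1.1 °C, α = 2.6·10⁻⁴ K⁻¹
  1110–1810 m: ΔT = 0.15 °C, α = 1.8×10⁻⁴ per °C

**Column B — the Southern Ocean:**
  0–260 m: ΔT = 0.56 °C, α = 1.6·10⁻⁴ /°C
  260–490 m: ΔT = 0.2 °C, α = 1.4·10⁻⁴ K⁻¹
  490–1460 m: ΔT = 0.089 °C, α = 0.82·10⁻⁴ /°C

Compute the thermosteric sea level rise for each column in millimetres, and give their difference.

A Layer 1: 1.8 × 2.5×10⁻⁴ × 270 = 0.12150 m
A 840 × 1.1 × 2.6×10⁻⁴ = 0.24024 m
A 0.15 × 700 × 1.8×10⁻⁴ = 0.01890 m
A total: 0.38064 m
B 0–260 m: 0.56 × 1.6×10⁻⁴ × 260 = 0.023296 m
B 260–490 m: 230 × 0.2 × 1.4×10⁻⁴ = 0.00644 m
B Layer 3: 970 × 0.089 × 0.82×10⁻⁴ = 0.00707906 m
B total: 0.03681506 m
Difference: 0.38064 − 0.03681506 = 0.34382494 m

A: 380 mm; B: 37 mm; difference 340 mm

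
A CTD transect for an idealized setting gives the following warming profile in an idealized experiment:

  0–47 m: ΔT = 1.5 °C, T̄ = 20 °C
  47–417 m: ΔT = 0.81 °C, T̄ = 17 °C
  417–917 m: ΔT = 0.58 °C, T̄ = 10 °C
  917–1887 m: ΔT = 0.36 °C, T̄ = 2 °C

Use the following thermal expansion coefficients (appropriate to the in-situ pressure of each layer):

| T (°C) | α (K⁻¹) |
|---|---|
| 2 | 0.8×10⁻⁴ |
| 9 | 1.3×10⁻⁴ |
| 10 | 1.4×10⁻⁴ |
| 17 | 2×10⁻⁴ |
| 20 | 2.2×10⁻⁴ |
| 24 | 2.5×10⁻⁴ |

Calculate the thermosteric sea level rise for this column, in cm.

Layer 1 at 20 °C → α = 2.2×10⁻⁴ K⁻¹
Layer 2 at 17 °C → α = 2×10⁻⁴ K⁻¹
Layer 3 at 10 °C → α = 1.4×10⁻⁴ K⁻¹
Layer 4 at 2 °C → α = 0.8×10⁻⁴ K⁻¹
47 × 2.2×10⁻⁴ × 1.5 = 0.01551 m
47–417 m: 370 × 0.81 × 2×10⁻⁴ = 0.05994 m
500 × 0.58 × 1.4×10⁻⁴ = 0.04060 m
Layer 4: 0.36 × 970 × 0.8×10⁻⁴ = 0.027936 m
Δh = 0.01551 + 0.05994 + 0.04060 + 0.027936 = 0.143986 m

Δh = 14 cm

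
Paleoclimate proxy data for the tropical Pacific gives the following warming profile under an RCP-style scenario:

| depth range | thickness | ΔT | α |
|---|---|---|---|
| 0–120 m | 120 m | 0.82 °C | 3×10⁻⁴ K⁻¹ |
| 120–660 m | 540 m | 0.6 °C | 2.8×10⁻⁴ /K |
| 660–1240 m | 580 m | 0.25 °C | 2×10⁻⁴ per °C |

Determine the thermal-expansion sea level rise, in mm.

about 150 mm

0.82 × 120 × 3×10⁻⁴ = 0.02952 m
120–660 m: 0.6 × 540 × 2.8×10⁻⁴ = 0.09072 m
660–1240 m: 0.25 × 2×10⁻⁴ × 580 = 0.02900 m
Δh = 0.02952 + 0.09072 + 0.02900 = 0.14924 m ≈ 150 mm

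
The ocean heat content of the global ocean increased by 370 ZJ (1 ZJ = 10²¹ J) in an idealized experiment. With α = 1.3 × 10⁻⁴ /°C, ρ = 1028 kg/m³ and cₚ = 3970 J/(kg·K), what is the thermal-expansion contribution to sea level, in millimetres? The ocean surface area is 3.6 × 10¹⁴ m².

Per unit area: Q = 370×10²¹ / (3.6×10¹⁴) ≈ 1.028×10⁹ J/m²
Δh = αQ/(ρcₚ) = 1.3×10⁻⁴ × 1.028×10⁹ / (1028 × 3970) ≈ 0.032746 m

Δh ≈ 32.7 mm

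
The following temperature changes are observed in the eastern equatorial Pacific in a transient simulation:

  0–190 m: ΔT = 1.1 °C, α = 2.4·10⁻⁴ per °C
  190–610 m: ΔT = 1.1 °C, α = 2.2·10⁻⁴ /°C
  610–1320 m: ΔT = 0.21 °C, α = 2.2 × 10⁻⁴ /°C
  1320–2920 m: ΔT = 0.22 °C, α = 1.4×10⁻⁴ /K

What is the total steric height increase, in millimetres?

about 234 mm

Layer 1: 2.4×10⁻⁴ × 190 × 1.1 = 0.05016 m
Layer 2: 1.1 × 420 × 2.2×10⁻⁴ = 0.10164 m
610–1320 m: 2.2×10⁻⁴ × 710 × 0.21 = 0.032802 m
Layer 4: 1.4×10⁻⁴ × 0.22 × 1600 = 0.04928 m
Δh = 0.05016 + 0.10164 + 0.032802 + 0.04928 = 0.233882 m ≈ 234 mm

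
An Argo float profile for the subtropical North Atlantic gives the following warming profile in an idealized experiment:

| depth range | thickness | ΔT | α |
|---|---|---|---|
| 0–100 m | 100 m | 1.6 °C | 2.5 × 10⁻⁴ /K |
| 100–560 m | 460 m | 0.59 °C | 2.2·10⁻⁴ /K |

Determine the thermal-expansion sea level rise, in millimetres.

Layer 1: 100 × 2.5×10⁻⁴ × 1.6 = 0.04000 m
0.59 × 460 × 2.2×10⁻⁴ = 0.059708 m
Δh = 0.04000 + 0.059708 = 0.099708 m ≈ 100 mm

about 100 mm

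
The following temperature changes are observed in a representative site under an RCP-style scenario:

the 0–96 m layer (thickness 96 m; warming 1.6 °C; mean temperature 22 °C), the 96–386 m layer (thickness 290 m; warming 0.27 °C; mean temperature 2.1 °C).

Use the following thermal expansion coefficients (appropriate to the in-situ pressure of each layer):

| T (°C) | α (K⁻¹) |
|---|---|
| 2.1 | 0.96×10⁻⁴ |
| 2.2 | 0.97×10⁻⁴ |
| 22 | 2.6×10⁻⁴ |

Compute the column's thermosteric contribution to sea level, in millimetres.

Layer 1 at 22 °C → α = 2.6×10⁻⁴ K⁻¹
Layer 2 at 2.1 °C → α = 0.96×10⁻⁴ K⁻¹
Layer 1: 1.6 × 2.6×10⁻⁴ × 96 = 0.039936 m
96–386 m: 290 × 0.96×10⁻⁴ × 0.27 = 0.0075168 m
Δh = 0.039936 + 0.0075168 = 0.0474528 m

Δh ≈ 47.5 mm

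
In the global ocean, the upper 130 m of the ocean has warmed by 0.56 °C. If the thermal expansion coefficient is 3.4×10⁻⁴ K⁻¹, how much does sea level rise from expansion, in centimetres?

Δh = 2.5 cm

Δh = αΔT·H = 3.4×10⁻⁴ × 0.56 × 130 = 0.024752 m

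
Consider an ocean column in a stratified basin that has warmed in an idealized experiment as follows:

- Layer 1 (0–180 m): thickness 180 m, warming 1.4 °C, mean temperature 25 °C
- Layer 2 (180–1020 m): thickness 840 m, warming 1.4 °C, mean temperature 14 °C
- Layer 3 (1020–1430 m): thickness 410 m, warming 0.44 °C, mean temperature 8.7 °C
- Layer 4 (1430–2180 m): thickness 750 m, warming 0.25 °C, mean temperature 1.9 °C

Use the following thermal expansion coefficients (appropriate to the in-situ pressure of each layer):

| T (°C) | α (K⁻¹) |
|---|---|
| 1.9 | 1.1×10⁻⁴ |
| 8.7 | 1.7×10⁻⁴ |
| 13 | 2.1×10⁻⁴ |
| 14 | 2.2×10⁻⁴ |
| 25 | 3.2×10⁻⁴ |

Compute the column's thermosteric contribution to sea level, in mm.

Layer 1 at 25 °C → α = 3.2×10⁻⁴ K⁻¹
Layer 2 at 14 °C → α = 2.2×10⁻⁴ K⁻¹
Layer 3 at 8.7 °C → α = 1.7×10⁻⁴ K⁻¹
Layer 4 at 1.9 °C → α = 1.1×10⁻⁴ K⁻¹
180 × 1.4 × 3.2×10⁻⁴ = 0.08064 m
Layer 2: 2.2×10⁻⁴ × 840 × 1.4 = 0.25872 m
1.7×10⁻⁴ × 0.44 × 410 = 0.030668 m
Layer 4: 1.1×10⁻⁴ × 750 × 0.25 = 0.020625 m
Δh = 0.08064 + 0.25872 + 0.030668 + 0.020625 = 0.390653 m

about 391 mm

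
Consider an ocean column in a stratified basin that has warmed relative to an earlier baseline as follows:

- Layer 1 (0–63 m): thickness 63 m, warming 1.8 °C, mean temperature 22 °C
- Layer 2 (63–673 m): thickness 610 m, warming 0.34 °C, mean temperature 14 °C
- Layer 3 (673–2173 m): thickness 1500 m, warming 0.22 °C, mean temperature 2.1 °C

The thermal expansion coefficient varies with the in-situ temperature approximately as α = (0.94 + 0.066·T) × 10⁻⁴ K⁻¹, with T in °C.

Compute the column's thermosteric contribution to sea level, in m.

Δh ≈ 0.101 m

Layer 1: α = (0.94 + 0.066×22)×10⁻⁴ = 2.392×10⁻⁴ K⁻¹
Layer 2: α = (0.94 + 0.066×14)×10⁻⁴ = 1.864×10⁻⁴ K⁻¹
Layer 3: α = (0.94 + 0.066×2.1)×10⁻⁴ = 1.0786×10⁻⁴ K⁻¹
63 × 2.392×10⁻⁴ × 1.8 = 0.02712528 m
610 × 0.34 × 1.864×10⁻⁴ = 0.03865936 m
1500 × 0.22 × 1.0786×10⁻⁴ = 0.0355938 m
Δh = 0.02712528 + 0.03865936 + 0.0355938 = 0.10137844 m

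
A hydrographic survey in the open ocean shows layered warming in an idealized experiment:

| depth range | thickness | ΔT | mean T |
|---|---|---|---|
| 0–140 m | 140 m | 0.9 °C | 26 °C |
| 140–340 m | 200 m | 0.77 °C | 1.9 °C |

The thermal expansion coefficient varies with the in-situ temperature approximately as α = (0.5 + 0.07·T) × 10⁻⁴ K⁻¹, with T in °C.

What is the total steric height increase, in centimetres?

Δh = 3.90 cm

Layer 1: α = (0.5 + 0.07×26)×10⁻⁴ = 2.32×10⁻⁴ K⁻¹
Layer 2: α = (0.5 + 0.07×1.9)×10⁻⁴ = 0.633×10⁻⁴ K⁻¹
Layer 1: 140 × 2.32×10⁻⁴ × 0.9 = 0.029232 m
200 × 0.633×10⁻⁴ × 0.77 = 0.0097482 m
Δh = 0.029232 + 0.0097482 = 0.0389802 m ≈ 3.90 cm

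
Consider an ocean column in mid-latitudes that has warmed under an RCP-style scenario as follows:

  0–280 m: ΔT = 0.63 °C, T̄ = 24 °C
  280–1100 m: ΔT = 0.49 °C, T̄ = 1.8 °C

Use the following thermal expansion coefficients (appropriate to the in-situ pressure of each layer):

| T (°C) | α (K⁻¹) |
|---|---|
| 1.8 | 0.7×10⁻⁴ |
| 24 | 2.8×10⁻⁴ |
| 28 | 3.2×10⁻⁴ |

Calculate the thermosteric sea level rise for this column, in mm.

78 mm of thermosteric rise

Layer 1 at 24 °C → α = 2.8×10⁻⁴ K⁻¹
Layer 2 at 1.8 °C → α = 0.7×10⁻⁴ K⁻¹
0.63 × 2.8×10⁻⁴ × 280 = 0.049392 m
280–1100 m: 820 × 0.7×10⁻⁴ × 0.49 = 0.028126 m
Δh = 0.049392 + 0.028126 = 0.077518 m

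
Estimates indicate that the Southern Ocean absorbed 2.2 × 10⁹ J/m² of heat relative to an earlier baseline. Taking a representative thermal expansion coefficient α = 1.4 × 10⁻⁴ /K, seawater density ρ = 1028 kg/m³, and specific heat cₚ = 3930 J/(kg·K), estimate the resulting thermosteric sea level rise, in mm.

about 76 mm

Δh = αQ/(ρcₚ) = 1.4×10⁻⁴ × 2.2×10⁹ / (1028 × 3930) ≈ 0.076237 m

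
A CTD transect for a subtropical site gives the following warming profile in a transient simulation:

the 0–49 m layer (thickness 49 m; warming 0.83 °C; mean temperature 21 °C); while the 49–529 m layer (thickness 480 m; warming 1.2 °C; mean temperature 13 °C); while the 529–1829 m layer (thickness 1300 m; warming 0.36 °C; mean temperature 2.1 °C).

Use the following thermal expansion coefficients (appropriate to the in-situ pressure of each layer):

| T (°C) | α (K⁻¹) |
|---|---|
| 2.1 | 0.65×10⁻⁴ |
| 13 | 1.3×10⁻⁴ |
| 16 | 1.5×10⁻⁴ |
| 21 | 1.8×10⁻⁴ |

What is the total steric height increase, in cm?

11.3 cm of thermosteric rise

Layer 1 at 21 °C → α = 1.8×10⁻⁴ K⁻¹
Layer 2 at 13 °C → α = 1.3×10⁻⁴ K⁻¹
Layer 3 at 2.1 °C → α = 0.65×10⁻⁴ K⁻¹
0–49 m: 0.83 × 49 × 1.8×10⁻⁴ = 0.0073206 m
Layer 2: 1.2 × 1.3×10⁻⁴ × 480 = 0.07488 m
529–1829 m: 0.65×10⁻⁴ × 1300 × 0.36 = 0.03042 m
Δh = 0.0073206 + 0.07488 + 0.03042 = 0.1126206 m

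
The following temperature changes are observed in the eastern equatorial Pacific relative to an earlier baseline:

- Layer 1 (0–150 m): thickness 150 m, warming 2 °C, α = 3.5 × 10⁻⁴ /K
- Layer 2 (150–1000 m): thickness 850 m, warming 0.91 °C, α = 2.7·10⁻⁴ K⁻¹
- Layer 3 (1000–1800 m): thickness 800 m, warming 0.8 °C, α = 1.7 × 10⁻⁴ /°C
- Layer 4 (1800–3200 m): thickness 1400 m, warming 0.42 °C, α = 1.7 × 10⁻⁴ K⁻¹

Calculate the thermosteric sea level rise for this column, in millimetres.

about 523 mm

0–150 m: 150 × 2 × 3.5×10⁻⁴ = 0.10500 m
150–1000 m: 2.7×10⁻⁴ × 850 × 0.91 = 0.208845 m
1.7×10⁻⁴ × 0.8 × 800 = 0.10880 m
Layer 4: 1400 × 0.42 × 1.7×10⁻⁴ = 0.09996 m
Δh = 0.10500 + 0.208845 + 0.10880 + 0.09996 = 0.522605 m ≈ 523 mm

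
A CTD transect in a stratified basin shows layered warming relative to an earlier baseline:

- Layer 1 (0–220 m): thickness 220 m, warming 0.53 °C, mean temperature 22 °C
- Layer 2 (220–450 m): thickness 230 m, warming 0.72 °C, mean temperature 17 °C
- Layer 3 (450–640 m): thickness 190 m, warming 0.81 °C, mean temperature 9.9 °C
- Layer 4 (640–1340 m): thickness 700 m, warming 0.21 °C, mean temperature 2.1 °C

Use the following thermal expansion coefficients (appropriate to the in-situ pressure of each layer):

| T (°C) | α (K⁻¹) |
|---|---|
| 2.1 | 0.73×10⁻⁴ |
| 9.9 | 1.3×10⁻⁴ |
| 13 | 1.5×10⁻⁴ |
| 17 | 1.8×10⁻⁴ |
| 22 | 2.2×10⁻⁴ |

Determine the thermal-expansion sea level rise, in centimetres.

Δh = 8.62 cm

Layer 1 at 22 °C → α = 2.2×10⁻⁴ K⁻¹
Layer 2 at 17 °C → α = 1.8×10⁻⁴ K⁻¹
Layer 3 at 9.9 °C → α = 1.3×10⁻⁴ K⁻¹
Layer 4 at 2.1 °C → α = 0.73×10⁻⁴ K⁻¹
220 × 0.53 × 2.2×10⁻⁴ = 0.025652 m
220–450 m: 230 × 1.8×10⁻⁴ × 0.72 = 0.029808 m
Layer 3: 1.3×10⁻⁴ × 190 × 0.81 = 0.020007 m
640–1340 m: 0.73×10⁻⁴ × 700 × 0.21 = 0.010731 m
Δh = 0.025652 + 0.029808 + 0.020007 + 0.010731 = 0.086198 m ≈ 8.62 cm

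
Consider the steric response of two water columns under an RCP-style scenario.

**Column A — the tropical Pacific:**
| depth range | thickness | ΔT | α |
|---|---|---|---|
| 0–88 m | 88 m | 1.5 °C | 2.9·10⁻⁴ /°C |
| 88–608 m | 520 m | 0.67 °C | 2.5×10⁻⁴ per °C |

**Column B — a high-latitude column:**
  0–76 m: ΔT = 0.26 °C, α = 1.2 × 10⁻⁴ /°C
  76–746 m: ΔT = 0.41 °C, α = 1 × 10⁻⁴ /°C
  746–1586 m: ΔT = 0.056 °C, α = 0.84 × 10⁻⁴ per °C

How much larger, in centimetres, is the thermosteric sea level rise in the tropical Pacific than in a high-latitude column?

A 1.5 × 88 × 2.9×10⁻⁴ = 0.03828 m
A 520 × 2.5×10⁻⁴ × 0.67 = 0.08710 m
A total: 0.12538 m
B 0–76 m: 76 × 1.2×10⁻⁴ × 0.26 = 0.0023712 m
B 0.41 × 670 × 1×10⁻⁴ = 0.02747 m
B 0.84×10⁻⁴ × 840 × 0.056 = 0.00395136 m
B total: 0.03379256 m
Difference: 0.12538 − 0.03379256 = 0.09158744 m

9.16 cm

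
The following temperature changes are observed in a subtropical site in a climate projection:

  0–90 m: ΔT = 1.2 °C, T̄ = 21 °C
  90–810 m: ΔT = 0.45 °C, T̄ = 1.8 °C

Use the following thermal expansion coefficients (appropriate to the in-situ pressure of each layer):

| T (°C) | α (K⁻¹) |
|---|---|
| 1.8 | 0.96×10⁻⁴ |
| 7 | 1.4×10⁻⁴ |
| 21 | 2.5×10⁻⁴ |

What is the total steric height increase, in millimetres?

Layer 1 at 21 °C → α = 2.5×10⁻⁴ K⁻¹
Layer 2 at 1.8 °C → α = 0.96×10⁻⁴ K⁻¹
1.2 × 90 × 2.5×10⁻⁴ = 0.02700 m
90–810 m: 0.96×10⁻⁴ × 0.45 × 720 = 0.031104 m
Δh = 0.02700 + 0.031104 = 0.058104 m

Δh = 58.1 mm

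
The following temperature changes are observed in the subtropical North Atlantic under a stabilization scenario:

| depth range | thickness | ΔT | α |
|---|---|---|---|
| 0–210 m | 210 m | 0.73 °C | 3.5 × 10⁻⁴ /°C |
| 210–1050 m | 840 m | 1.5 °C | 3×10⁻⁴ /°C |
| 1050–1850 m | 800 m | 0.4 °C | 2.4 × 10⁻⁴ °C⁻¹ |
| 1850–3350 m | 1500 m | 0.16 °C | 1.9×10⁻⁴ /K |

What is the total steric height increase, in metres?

0.73 × 210 × 3.5×10⁻⁴ = 0.053655 m
3×10⁻⁴ × 1.5 × 840 = 0.37800 m
1050–1850 m: 0.4 × 2.4×10⁻⁴ × 800 = 0.07680 m
0.16 × 1.9×10⁻⁴ × 1500 = 0.04560 m
Δh = 0.053655 + 0.37800 + 0.07680 + 0.04560 = 0.554055 m ≈ 0.554 m

0.554 m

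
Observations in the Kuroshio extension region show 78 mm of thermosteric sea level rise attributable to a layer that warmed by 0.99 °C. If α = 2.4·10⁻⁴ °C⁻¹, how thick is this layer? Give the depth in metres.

about 328 m

H = Δh/(αΔT) = 0.078 / (2.4×10⁻⁴ × 0.99) ≈ 328.3 m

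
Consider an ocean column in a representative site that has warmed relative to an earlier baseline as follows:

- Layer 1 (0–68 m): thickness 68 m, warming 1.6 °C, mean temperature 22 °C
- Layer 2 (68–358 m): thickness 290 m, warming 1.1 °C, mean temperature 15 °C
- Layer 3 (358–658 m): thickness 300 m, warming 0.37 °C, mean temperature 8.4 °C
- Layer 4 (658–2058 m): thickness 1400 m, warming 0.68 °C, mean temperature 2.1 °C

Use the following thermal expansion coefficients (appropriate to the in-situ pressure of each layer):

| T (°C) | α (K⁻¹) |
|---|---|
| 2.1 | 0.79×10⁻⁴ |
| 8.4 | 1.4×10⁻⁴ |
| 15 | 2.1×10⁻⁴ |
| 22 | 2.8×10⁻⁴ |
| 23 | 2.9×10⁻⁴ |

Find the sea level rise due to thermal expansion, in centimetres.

18.8 cm

Layer 1 at 22 °C → α = 2.8×10⁻⁴ K⁻¹
Layer 2 at 15 °C → α = 2.1×10⁻⁴ K⁻¹
Layer 3 at 8.4 °C → α = 1.4×10⁻⁴ K⁻¹
Layer 4 at 2.1 °C → α = 0.79×10⁻⁴ K⁻¹
Layer 1: 2.8×10⁻⁴ × 1.6 × 68 = 0.030464 m
Layer 2: 2.1×10⁻⁴ × 290 × 1.1 = 0.06699 m
Layer 3: 300 × 0.37 × 1.4×10⁻⁴ = 0.01554 m
0.79×10⁻⁴ × 1400 × 0.68 = 0.075208 m
Δh = 0.030464 + 0.06699 + 0.01554 + 0.075208 = 0.188202 m ≈ 18.8 cm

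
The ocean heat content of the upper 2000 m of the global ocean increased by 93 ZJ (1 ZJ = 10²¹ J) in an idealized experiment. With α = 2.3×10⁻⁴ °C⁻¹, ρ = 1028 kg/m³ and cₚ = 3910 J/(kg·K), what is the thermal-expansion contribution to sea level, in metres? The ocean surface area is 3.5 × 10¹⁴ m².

Per unit area: Q = 93×10²¹ / (3.5×10¹⁴) ≈ 2.657×10⁸ J/m²
Δh = αQ/(ρcₚ) = 2.3×10⁻⁴ × 2.657×10⁸ / (1028 × 3910) ≈ 0.015204 m

Δh = 0.0152 m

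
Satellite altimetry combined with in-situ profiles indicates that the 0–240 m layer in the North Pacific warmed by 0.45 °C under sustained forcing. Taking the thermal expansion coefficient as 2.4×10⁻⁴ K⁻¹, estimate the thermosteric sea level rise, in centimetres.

about 2.59 cm

Δh = αΔT·H = 2.4×10⁻⁴ × 0.45 × 240 = 0.02592 m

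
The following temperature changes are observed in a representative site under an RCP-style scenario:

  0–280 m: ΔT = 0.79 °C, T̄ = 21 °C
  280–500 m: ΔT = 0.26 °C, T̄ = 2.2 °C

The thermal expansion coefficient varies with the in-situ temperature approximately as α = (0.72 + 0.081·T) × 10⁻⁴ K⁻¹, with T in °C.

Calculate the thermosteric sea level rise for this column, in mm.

Δh ≈ 58.7 mm

Layer 1: α = (0.72 + 0.081×21)×10⁻⁴ = 2.421×10⁻⁴ K⁻¹
Layer 2: α = (0.72 + 0.081×2.2)×10⁻⁴ = 0.8982×10⁻⁴ K⁻¹
280 × 2.421×10⁻⁴ × 0.79 = 0.05355252 m
280–500 m: 0.8982×10⁻⁴ × 0.26 × 220 = 0.005137704 m
Δh = 0.05355252 + 0.005137704 = 0.058690224 m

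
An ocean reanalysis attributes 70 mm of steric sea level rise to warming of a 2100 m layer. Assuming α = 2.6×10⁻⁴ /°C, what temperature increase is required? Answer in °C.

ΔT = Δh/(αH) = 0.07 / (2.6×10⁻⁴ × 2100) ≈ 0.1282 °C

0.128 °C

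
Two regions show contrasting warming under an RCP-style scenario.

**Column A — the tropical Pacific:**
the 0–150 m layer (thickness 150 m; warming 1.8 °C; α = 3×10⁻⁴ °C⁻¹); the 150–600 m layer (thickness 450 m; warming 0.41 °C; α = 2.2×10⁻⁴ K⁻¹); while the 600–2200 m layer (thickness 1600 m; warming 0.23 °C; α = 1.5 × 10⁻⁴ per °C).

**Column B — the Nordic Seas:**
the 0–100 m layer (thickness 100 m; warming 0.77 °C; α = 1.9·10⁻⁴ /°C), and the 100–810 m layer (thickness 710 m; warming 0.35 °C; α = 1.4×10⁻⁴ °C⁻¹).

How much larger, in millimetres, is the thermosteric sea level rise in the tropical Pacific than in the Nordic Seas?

130 mm larger

A 150 × 3×10⁻⁴ × 1.8 = 0.08100 m
A 450 × 0.41 × 2.2×10⁻⁴ = 0.04059 m
A Layer 3: 1.5×10⁻⁴ × 0.23 × 1600 = 0.05520 m
A total: 0.17679 m
B 0–100 m: 1.9×10⁻⁴ × 100 × 0.77 = 0.01463 m
B 0.35 × 1.4×10⁻⁴ × 710 = 0.03479 m
B total: 0.04942 m
Difference: 0.17679 − 0.04942 = 0.12737 m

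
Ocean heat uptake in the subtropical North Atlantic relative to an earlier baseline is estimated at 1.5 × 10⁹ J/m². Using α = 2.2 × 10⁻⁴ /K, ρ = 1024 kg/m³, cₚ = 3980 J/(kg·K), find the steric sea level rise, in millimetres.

Δh = αQ/(ρcₚ) = 2.2×10⁻⁴ × 1.5×10⁹ / (1024 × 3980) ≈ 0.080971 m

Δh = 81.0 mm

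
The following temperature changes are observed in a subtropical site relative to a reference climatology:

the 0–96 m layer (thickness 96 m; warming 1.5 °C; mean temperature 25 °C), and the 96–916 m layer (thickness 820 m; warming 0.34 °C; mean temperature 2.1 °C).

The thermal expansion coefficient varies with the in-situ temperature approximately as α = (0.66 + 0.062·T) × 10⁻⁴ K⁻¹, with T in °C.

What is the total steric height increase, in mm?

Layer 1: α = (0.66 + 0.062×25)×10⁻⁴ = 2.21×10⁻⁴ K⁻¹
Layer 2: α = (0.66 + 0.062×2.1)×10⁻⁴ = 0.7902×10⁻⁴ K⁻¹
0–96 m: 2.21×10⁻⁴ × 1.5 × 96 = 0.031824 m
96–916 m: 0.34 × 0.7902×10⁻⁴ × 820 = 0.022030776 m
Δh = 0.031824 + 0.022030776 = 0.053854776 m

Δh ≈ 53.9 mm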